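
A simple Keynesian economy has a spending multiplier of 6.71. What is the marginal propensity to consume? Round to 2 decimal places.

k = 1/(1 − MPC), so 1 − MPC = 1/k = 1/6.71 = 0.1490
MPC = 1 − 0.1490 = 0.85

MPC = 0.85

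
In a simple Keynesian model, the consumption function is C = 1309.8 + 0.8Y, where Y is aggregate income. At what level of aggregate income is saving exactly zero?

Y = 6549

At break-even, C = Y: 1309.8 + 0.8Y = Y
0.2Y = 1309.8, so Y = 1309.8/0.2 = 6549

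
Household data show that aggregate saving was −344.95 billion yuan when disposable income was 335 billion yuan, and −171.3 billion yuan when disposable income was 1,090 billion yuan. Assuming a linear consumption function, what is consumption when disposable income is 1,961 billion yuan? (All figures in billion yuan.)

MPS = ΔS/ΔY = (-171.3 − (-344.95))/(1090 − 335) = 173.65/755 = 0.23
MPC = 1 − MPS = 0.77
Autonomous saving = -344.95 − 0.23(335) = -422, so a = 422
C = 422 + 0.77(1961) = 422 + 1509.97 = 1931.97

C = 1931.97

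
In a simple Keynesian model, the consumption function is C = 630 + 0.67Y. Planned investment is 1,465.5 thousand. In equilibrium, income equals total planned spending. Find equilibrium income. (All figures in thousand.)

Y = 6350

Y = C + I = 630 + 0.67Y + 1465.5
Y − 0.67Y = 2095.5
0.33Y = 2095.5, so Y = 2095.5/0.33 = 6350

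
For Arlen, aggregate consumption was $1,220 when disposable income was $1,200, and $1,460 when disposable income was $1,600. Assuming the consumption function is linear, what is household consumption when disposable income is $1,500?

C = 1400

MPC = (1460 − 1220)/(1600 − 1200) = 240/400 = 0.6
a = 1220 − 0.6(1200) = 1220 − 720 = 500
C = 500 + 0.6(1500) = 500 + 900 = 1400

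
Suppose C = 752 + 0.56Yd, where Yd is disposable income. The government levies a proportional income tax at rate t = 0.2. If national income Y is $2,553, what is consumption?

C = 1895.744

Yd = (1 − 0.2)(2553) = 0.8(2553) = 2042.4
C = 752 + 0.56(2042.4) = 752 + 1143.744 = 1895.744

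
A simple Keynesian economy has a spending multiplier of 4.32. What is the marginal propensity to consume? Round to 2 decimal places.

k = 1/(1 − MPC), so 1 − MPC = 1/k = 1/4.32 = 0.2315
MPC = 1 − 0.2315 = 0.77

MPC = 0.77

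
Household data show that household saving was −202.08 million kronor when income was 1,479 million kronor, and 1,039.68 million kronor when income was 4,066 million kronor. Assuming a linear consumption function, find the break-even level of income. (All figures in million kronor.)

MPS = ΔS/ΔY = (1039.68 − (-202.08))/(4066 − 1479) = 1241.76/2587 = 0.48
MPC = 1 − MPS = 0.52
From S(1479) = -202.08: −a + 0.48(1479) = -202.08, so a = 709.92 − (-202.08) = 912
Break-even (S = 0): Y = a/MPS = 912/0.48 = 1900

Y = 1900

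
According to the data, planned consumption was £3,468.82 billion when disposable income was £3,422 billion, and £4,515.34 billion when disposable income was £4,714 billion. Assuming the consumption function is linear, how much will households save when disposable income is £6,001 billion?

MPC = (4515.34 − 3468.82)/(4714 − 3422) = 1046.52/1292 = 0.81
a = 3468.82 − 0.81(3422) = 3468.82 − 2771.82 = 697
C = 697 + 0.81(6001) = 5557.81
S = 6001 − 5557.81 = 443.19

S = 443.19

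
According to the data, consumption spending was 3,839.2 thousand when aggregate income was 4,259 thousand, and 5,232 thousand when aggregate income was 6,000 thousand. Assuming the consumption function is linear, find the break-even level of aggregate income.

Y = 2160

MPC = (5232 − 3839.2)/(6000 − 4259) = 1392.8/1741 = 0.8
a = 3839.2 − 0.8(4259) = 3839.2 − 3407.2 = 432
Break-even: Y = a/(1−MPC) = 432/0.2 = 2160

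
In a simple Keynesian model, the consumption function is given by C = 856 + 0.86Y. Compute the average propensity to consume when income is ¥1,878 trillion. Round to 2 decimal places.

APC = 1.32

C = 856 + 0.86(1878) = 2471.08
APC = C/Y = 2471.08/1878 = 1.32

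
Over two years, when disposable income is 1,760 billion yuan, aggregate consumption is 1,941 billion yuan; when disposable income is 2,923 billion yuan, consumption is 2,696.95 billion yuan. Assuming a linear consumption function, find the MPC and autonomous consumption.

MPC = 0.65; a = 797

MPC = ΔC/ΔY = (2696.95 − 1941)/(2923 − 1760) = 755.95/1163 = 0.65
a = C − MPC·Y = 1941 − 0.65(1760) = 1941 − 1144 = 797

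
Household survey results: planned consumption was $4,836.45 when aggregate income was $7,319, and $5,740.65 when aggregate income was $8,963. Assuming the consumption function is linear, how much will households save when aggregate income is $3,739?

S = 871.55

MPC = (5740.65 − 4836.45)/(8963 − 7319) = 904.2/1644 = 0.55
a = 4836.45 − 0.55(7319) = 4836.45 − 4025.45 = 811
C = 811 + 0.55(3739) = 2867.45
S = 3739 − 2867.45 = 871.55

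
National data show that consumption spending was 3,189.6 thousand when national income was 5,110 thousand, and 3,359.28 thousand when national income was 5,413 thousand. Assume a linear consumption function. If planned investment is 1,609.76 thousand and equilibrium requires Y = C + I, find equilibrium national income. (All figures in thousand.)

Y = 4404

MPC = (3359.28 − 3189.6)/(5413 − 5110) = 169.68/303 = 0.56
a = 3189.6 − 0.56(5110) = 328
Equilibrium: Y = 328 + 0.56Y + 1609.76
0.44Y = 1937.76, so Y = 1937.76/0.44 = 4404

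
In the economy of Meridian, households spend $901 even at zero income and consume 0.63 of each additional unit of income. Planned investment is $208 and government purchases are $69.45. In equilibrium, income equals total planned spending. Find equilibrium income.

Y = C + I + G = 901 + 0.63Y + 208 + 69.45
Y − 0.63Y = 1178.45
0.37Y = 1178.45, so Y = 1178.45/0.37 = 3185

Y = 3185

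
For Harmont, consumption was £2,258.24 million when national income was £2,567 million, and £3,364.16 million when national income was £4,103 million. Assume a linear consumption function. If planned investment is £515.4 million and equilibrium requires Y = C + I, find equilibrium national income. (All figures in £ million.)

Y = 3305

MPC = (3364.16 − 2258.24)/(4103 − 2567) = 1105.92/1536 = 0.72
a = 2258.24 − 0.72(2567) = 410
Equilibrium: Y = 410 + 0.72Y + 515.4
0.28Y = 925.4, so Y = 925.4/0.28 = 3305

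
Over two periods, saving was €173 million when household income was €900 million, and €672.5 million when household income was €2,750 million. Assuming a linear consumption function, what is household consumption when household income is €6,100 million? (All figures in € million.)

MPS = ΔS/ΔY = (672.5 − 173)/(2750 − 900) = 499.5/1850 = 0.27
MPC = 1 − MPS = 0.73
Autonomous saving = 173 − 0.27(900) = -70, so a = 70
C = 70 + 0.73(6100) = 70 + 4453 = 4523

C = 4523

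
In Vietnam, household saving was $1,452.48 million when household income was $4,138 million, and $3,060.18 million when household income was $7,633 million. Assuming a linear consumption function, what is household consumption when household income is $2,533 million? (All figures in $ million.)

MPS = ΔS/ΔY = (3060.18 − 1452.48)/(7633 − 4138) = 1607.7/3495 = 0.46
MPC = 1 − MPS = 0.54
Autonomous saving = 1452.48 − 0.46(4138) = -451, so a = 451
C = 451 + 0.54(2533) = 451 + 1367.82 = 1818.82

C = 1818.82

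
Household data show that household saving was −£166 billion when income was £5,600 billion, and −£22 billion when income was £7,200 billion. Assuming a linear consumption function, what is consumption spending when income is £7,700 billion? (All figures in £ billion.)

C = 7677

MPS = ΔS/ΔY = (-22 − (-166))/(7200 − 5600) = 144/1600 = 0.09
MPC = 1 − MPS = 0.91
Autonomous saving = -166 − 0.09(5600) = -670, so a = 670
C = 670 + 0.91(7700) = 670 + 7007 = 7677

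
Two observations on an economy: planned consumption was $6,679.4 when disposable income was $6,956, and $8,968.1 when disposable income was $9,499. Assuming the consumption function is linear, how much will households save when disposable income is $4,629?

S = 43.9

MPC = (8968.1 − 6679.4)/(9499 − 6956) = 2288.7/2543 = 0.9
a = 6679.4 − 0.9(6956) = 6679.4 − 6260.4 = 419
C = 419 + 0.9(4629) = 4585.1
S = 4629 − 4585.1 = 43.9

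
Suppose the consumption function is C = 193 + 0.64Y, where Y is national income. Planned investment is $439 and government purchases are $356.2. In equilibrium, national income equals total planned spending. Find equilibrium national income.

Y = 2745

Y = C + I + G = 193 + 0.64Y + 439 + 356.2
Y − 0.64Y = 988.2
0.36Y = 988.2, so Y = 988.2/0.36 = 2745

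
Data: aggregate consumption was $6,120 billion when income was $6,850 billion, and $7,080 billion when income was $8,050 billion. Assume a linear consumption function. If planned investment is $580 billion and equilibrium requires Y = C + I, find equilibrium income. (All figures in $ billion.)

MPC = (7080 − 6120)/(8050 − 6850) = 960/1200 = 0.8
a = 6120 − 0.8(6850) = 640
Equilibrium: Y = 640 + 0.8Y + 580
0.2Y = 1220, so Y = 1220/0.2 = 6100

Y = 6100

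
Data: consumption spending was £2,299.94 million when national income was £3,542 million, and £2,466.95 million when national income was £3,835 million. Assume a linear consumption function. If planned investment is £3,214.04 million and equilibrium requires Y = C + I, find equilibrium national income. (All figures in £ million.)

Y = 8128

MPC = (2466.95 − 2299.94)/(3835 − 3542) = 167.01/293 = 0.57
a = 2299.94 − 0.57(3542) = 281
Equilibrium: Y = 281 + 0.57Y + 3214.04
0.43Y = 3495.04, so Y = 3495.04/0.43 = 8128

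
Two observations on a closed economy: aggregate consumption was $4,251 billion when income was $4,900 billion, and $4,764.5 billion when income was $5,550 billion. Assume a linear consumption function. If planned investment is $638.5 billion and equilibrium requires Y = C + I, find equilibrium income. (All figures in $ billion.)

Y = 4850

MPC = (4764.5 − 4251)/(5550 − 4900) = 513.5/650 = 0.79
a = 4251 − 0.79(4900) = 380
Equilibrium: Y = 380 + 0.79Y + 638.5
0.21Y = 1018.5, so Y = 1018.5/0.21 = 4850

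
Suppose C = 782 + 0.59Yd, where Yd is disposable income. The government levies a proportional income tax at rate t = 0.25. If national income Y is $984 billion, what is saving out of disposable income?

S = -479.42

Yd = (1 − 0.25)(984) = 0.75(984) = 738
C = 782 + 0.59(738) = 782 + 435.42 = 1217.42
S = Yd − C = 738 − 1217.42 = -479.42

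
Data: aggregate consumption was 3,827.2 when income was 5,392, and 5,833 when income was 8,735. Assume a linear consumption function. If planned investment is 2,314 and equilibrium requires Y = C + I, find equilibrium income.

Y = 7265

MPC = (5833 − 3827.2)/(8735 − 5392) = 2005.8/3343 = 0.6
a = 3827.2 − 0.6(5392) = 592
Equilibrium: Y = 592 + 0.6Y + 2314
0.4Y = 2906, so Y = 2906/0.4 = 7265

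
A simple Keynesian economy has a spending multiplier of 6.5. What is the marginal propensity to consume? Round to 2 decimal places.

MPC = 0.85

k = 1/(1 − MPC), so 1 − MPC = 1/k = 1/6.5 = 0.1538
MPC = 1 − 0.1538 = 0.85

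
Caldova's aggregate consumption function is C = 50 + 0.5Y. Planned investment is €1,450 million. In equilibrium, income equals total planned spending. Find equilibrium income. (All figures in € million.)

Y = 3000

Y = C + I = 50 + 0.5Y + 1450
Y − 0.5Y = 1500
0.5Y = 1500, so Y = 1500/0.5 = 3000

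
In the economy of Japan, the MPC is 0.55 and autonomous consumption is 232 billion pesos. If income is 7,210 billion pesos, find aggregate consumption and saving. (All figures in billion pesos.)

C = 4197.5; S = 3012.5

C = 232 + 0.55(7210) = 232 + 3965.5 = 4197.5
S = Y − C = 7210 − 4197.5 = 3012.5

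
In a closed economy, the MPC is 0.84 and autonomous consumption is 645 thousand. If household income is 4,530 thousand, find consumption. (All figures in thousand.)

C = 4450.2

C = 645 + 0.84(4530) = 645 + 3805.2 = 4450.2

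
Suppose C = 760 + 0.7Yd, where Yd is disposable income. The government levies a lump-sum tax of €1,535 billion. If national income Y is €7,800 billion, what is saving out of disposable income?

Yd = Y − T = 7800 − 1535 = 6265
C = 760 + 0.7(6265) = 760 + 4385.5 = 5145.5
S = Yd − C = 6265 − 5145.5 = 1119.5

S = 1119.5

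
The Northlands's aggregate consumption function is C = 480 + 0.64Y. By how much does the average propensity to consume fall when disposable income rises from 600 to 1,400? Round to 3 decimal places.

At Y = 600: C = 480 + 0.64(600) = 864, APC = 864/600 = 1.4400
At Y = 1400: C = 1376, APC = 1376/1400 = 0.9829
Fall in APC = 1.4400 − 0.9829 = 0.4571 ≈ 0.457

ΔAPC = 0.457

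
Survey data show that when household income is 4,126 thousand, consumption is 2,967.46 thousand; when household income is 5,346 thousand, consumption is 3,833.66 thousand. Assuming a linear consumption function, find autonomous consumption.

MPC = ΔC/ΔY = (3833.66 − 2967.46)/(5346 − 4126) = 866.2/1220 = 0.71
a = C − MPC·Y = 2967.46 − 0.71(4126) = 2967.46 − 2929.46 = 38

a = 38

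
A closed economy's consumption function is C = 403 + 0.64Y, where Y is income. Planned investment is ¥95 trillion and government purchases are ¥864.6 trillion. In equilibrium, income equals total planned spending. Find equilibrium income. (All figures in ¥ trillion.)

Y = 3785

Y = C + I + G = 403 + 0.64Y + 95 + 864.6
Y − 0.64Y = 1362.6
0.36Y = 1362.6, so Y = 1362.6/0.36 = 3785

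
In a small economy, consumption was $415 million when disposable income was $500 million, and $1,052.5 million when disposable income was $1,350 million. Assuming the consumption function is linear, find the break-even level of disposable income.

Y = 160

MPC = (1052.5 − 415)/(1350 − 500) = 637.5/850 = 0.75
a = 415 − 0.75(500) = 415 − 375 = 40
Break-even: Y = a/(1−MPC) = 40/0.25 = 160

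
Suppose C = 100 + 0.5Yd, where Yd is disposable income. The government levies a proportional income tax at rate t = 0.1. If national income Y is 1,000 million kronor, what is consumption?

C = 550

Yd = (1 − 0.1)(1000) = 0.9(1000) = 900
C = 100 + 0.5(900) = 100 + 450 = 550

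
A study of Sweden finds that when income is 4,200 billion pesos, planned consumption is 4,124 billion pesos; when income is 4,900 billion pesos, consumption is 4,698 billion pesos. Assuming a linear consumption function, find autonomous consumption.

a = 680

MPC = ΔC/ΔY = (4698 − 4124)/(4900 − 4200) = 574/700 = 0.82
a = C − MPC·Y = 4124 − 0.82(4200) = 4124 − 3444 = 680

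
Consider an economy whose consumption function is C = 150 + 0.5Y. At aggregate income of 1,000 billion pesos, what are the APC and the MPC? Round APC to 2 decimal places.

APC = 0.65; MPC = 0.5

MPC = 0.5 (the slope of the consumption function)
C = 150 + 0.5(1000) = 650, so APC = 650/1000 = 0.65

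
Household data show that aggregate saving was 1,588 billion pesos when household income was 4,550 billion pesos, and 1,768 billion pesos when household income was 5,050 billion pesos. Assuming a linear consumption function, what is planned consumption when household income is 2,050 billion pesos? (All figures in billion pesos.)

MPS = ΔS/ΔY = (1768 − 1588)/(5050 − 4550) = 180/500 = 0.36
MPC = 1 − MPS = 0.64
Autonomous saving = 1588 − 0.36(4550) = -50, so a = 50
C = 50 + 0.64(2050) = 50 + 1312 = 1362

C = 1362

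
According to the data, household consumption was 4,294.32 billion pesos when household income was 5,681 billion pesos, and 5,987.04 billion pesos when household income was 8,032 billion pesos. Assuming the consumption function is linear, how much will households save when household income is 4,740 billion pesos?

MPC = (5987.04 − 4294.32)/(8032 − 5681) = 1692.72/2351 = 0.72
a = 4294.32 − 0.72(5681) = 4294.32 − 4090.32 = 204
C = 204 + 0.72(4740) = 3616.8
S = 4740 − 3616.8 = 1123.2

S = 1123.2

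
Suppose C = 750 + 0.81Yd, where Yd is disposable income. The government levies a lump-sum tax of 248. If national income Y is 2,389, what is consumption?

C = 2484.21

Yd = Y − T = 2389 − 248 = 2141
C = 750 + 0.81(2141) = 750 + 1734.21 = 2484.21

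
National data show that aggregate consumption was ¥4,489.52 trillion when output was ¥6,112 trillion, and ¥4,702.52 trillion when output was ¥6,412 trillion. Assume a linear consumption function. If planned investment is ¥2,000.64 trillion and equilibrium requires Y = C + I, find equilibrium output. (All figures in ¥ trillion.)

Y = 7416

MPC = (4702.52 − 4489.52)/(6412 − 6112) = 213/300 = 0.71
a = 4489.52 − 0.71(6112) = 150
Equilibrium: Y = 150 + 0.71Y + 2000.64
0.29Y = 2150.64, so Y = 2150.64/0.29 = 7416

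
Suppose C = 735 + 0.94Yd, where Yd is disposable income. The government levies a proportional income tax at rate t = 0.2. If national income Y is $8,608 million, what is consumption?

Yd = (1 − 0.2)(8608) = 0.8(8608) = 6886.4
C = 735 + 0.94(6886.4) = 735 + 6473.216 = 7208.216

C = 7208.216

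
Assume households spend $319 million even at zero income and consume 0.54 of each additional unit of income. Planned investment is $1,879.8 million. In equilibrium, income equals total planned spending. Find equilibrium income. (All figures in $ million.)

Y = 4780

Y = C + I = 319 + 0.54Y + 1879.8
Y − 0.54Y = 2198.8
0.46Y = 2198.8, so Y = 2198.8/0.46 = 4780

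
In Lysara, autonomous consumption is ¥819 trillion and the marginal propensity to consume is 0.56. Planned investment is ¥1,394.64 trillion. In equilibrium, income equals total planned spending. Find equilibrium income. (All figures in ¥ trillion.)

Y = C + I = 819 + 0.56Y + 1394.64
Y − 0.56Y = 2213.64
0.44Y = 2213.64, so Y = 2213.64/0.44 = 5031

Y = 5031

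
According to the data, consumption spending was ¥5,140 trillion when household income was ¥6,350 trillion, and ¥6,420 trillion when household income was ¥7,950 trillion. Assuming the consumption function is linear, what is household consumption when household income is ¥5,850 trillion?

MPC = (6420 − 5140)/(7950 − 6350) = 1280/1600 = 0.8
a = 5140 − 0.8(6350) = 5140 − 5080 = 60
C = 60 + 0.8(5850) = 60 + 4680 = 4740

C = 4740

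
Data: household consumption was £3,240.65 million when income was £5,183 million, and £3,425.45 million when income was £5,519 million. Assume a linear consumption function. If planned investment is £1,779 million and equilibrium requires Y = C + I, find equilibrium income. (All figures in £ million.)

MPC = (3425.45 − 3240.65)/(5519 − 5183) = 184.8/336 = 0.55
a = 3240.65 − 0.55(5183) = 390
Equilibrium: Y = 390 + 0.55Y + 1779
0.45Y = 2169, so Y = 2169/0.45 = 4820

Y = 4820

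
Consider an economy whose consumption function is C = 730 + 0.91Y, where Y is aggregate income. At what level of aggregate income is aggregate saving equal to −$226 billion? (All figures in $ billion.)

Y = 5600

S = Y − C = -730 + 0.09Y
-730 + 0.09Y = -226, so 0.09Y = 504 and Y = 5600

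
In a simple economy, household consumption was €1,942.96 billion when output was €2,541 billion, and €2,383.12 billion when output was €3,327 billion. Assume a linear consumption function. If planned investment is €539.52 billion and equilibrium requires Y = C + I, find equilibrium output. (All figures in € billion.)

Y = 2408

MPC = (2383.12 − 1942.96)/(3327 − 2541) = 440.16/786 = 0.56
a = 1942.96 − 0.56(2541) = 520
Equilibrium: Y = 520 + 0.56Y + 539.52
0.44Y = 1059.52, so Y = 1059.52/0.44 = 2408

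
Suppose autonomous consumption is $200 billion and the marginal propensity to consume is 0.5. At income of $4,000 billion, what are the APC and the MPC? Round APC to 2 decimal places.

APC = 0.55; MPC = 0.5

MPC = 0.5 (the slope of the consumption function)
C = 200 + 0.5(4000) = 2200, so APC = 2200/4000 = 0.55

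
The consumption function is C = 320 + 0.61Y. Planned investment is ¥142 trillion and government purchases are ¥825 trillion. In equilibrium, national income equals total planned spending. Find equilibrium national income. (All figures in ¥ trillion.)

Y = C + I + G = 320 + 0.61Y + 142 + 825
Y − 0.61Y = 1287
0.39Y = 1287, so Y = 1287/0.39 = 3300

Y = 3300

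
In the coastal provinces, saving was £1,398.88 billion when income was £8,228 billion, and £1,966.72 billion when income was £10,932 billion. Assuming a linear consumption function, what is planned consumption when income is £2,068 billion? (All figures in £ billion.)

C = 1962.72

MPS = ΔS/ΔY = (1966.72 − 1398.88)/(10932 − 8228) = 567.84/2704 = 0.21
MPC = 1 − MPS = 0.79
Autonomous saving = 1398.88 − 0.21(8228) = -329, so a = 329
C = 329 + 0.79(2068) = 329 + 1633.72 = 1962.72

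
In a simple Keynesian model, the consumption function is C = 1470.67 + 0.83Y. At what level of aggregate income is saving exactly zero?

Y = 8651

At break-even, C = Y: 1470.67 + 0.83Y = Y
0.17Y = 1470.67, so Y = 1470.67/0.17 = 8651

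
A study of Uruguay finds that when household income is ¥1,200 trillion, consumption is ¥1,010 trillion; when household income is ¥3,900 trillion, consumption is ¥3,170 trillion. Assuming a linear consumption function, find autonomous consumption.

a = 50

MPC = ΔC/ΔY = (3170 − 1010)/(3900 − 1200) = 2160/2700 = 0.8
a = C − MPC·Y = 1010 − 0.8(1200) = 1010 − 960 = 50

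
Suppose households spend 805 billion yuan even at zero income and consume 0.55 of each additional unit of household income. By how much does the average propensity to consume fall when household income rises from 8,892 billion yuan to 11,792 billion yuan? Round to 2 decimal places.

ΔAPC = 0.02

At Y = 8892: C = 805 + 0.55(8892) = 5695.6, APC = 5695.6/8892 = 0.641
At Y = 11792: C = 7290.6, APC = 7290.6/11792 = 0.618
Fall in APC = 0.641 − 0.618 = 0.023 ≈ 0.02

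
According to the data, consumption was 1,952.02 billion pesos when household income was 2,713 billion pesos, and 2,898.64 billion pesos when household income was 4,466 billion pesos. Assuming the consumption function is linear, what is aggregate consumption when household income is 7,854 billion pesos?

MPC = (2898.64 − 1952.02)/(4466 − 2713) = 946.62/1753 = 0.54
a = 1952.02 − 0.54(2713) = 1952.02 − 1465.02 = 487
C = 487 + 0.54(7854) = 487 + 4241.16 = 4728.16

C = 4728.16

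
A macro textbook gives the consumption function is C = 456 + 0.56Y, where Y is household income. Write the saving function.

S = Y − C = Y − (456 + 0.56Y) = -456 + (1 − 0.56)Y

S = -456 + 0.44Y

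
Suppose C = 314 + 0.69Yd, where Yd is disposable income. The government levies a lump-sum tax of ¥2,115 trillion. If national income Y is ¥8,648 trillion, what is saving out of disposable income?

S = 1711.23

Yd = Y − T = 8648 − 2115 = 6533
C = 314 + 0.69(6533) = 314 + 4507.77 = 4821.77
S = Yd − C = 6533 − 4821.77 = 1711.23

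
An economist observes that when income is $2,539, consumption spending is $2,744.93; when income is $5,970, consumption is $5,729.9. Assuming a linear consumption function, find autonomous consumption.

a = 536

MPC = ΔC/ΔY = (5729.9 − 2744.93)/(5970 − 2539) = 2984.97/3431 = 0.87
a = C − MPC·Y = 2744.93 − 0.87(2539) = 2744.93 − 2208.93 = 536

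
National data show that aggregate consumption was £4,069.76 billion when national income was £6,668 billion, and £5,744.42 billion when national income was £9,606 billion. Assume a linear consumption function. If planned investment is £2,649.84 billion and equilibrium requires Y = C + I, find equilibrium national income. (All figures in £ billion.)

MPC = (5744.42 − 4069.76)/(9606 − 6668) = 1674.66/2938 = 0.57
a = 4069.76 − 0.57(6668) = 269
Equilibrium: Y = 269 + 0.57Y + 2649.84
0.43Y = 2918.84, so Y = 2918.84/0.43 = 6788

Y = 6788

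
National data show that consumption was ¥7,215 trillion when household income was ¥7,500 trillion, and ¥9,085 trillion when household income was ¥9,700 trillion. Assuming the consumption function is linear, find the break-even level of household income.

MPC = (9085 − 7215)/(9700 − 7500) = 1870/2200 = 0.85
a = 7215 − 0.85(7500) = 7215 − 6375 = 840
Break-even: Y = a/(1−MPC) = 840/0.15 = 5600

Y = 5600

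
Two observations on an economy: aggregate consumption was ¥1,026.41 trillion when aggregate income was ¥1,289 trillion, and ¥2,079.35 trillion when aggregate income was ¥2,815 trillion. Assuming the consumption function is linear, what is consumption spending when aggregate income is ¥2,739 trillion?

C = 2026.91

MPC = (2079.35 − 1026.41)/(2815 − 1289) = 1052.94/1526 = 0.69
a = 1026.41 − 0.69(1289) = 1026.41 − 889.41 = 137
C = 137 + 0.69(2739) = 137 + 1889.91 = 2026.91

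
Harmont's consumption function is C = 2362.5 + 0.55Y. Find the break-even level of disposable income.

Y = 5250

At break-even, C = Y: 2362.5 + 0.55Y = Y
0.45Y = 2362.5, so Y = 2362.5/0.45 = 5250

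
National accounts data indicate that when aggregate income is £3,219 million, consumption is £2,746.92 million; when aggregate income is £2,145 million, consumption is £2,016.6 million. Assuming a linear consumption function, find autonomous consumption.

a = 558

MPC = ΔC/ΔY = (2746.92 − 2016.6)/(3219 − 2145) = 730.32/1074 = 0.68
a = C − MPC·Y = 2016.6 − 0.68(2145) = 2016.6 − 1458.6 = 558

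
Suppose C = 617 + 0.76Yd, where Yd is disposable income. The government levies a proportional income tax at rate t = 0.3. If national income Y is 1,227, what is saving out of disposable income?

S = -410.864

Yd = (1 − 0.3)(1227) = 0.7(1227) = 858.9
C = 617 + 0.76(858.9) = 617 + 652.764 = 1269.764
S = Yd − C = 858.9 − 1269.764 = -410.864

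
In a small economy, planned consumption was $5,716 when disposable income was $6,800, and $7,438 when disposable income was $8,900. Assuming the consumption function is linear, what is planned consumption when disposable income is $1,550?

MPC = (7438 − 5716)/(8900 − 6800) = 1722/2100 = 0.82
a = 5716 − 0.82(6800) = 5716 − 5576 = 140
C = 140 + 0.82(1550) = 140 + 1271 = 1411

C = 1411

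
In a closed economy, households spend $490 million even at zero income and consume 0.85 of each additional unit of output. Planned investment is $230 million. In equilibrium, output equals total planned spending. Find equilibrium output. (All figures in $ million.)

Y = 4800

Y = C + I = 490 + 0.85Y + 230
Y − 0.85Y = 720
0.15Y = 720, so Y = 720/0.15 = 4800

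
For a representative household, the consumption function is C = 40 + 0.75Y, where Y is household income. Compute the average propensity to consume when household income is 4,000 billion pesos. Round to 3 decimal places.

C = 40 + 0.75(4000) = 3040
APC = C/Y = 3040/4000 = 0.760

APC = 0.760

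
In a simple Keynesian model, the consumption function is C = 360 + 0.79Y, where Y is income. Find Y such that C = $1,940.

360 + 0.79Y = 1940
0.79Y = 1580, so Y = 1580/0.79 = 2000

Y = 2000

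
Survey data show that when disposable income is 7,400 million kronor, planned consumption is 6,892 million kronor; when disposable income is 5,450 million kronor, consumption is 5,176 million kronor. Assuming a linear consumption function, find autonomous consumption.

a = 380

MPC = ΔC/ΔY = (6892 − 5176)/(7400 − 5450) = 1716/1950 = 0.88
a = C − MPC·Y = 5176 − 0.88(5450) = 5176 − 4796 = 380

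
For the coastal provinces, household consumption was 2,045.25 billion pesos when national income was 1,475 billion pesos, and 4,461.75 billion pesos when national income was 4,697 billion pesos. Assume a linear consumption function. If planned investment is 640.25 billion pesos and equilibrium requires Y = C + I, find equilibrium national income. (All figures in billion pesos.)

MPC = (4461.75 − 2045.25)/(4697 − 1475) = 2416.5/3222 = 0.75
a = 2045.25 − 0.75(1475) = 939
Equilibrium: Y = 939 + 0.75Y + 640.25
0.25Y = 1579.25, so Y = 1579.25/0.25 = 6317

Y = 6317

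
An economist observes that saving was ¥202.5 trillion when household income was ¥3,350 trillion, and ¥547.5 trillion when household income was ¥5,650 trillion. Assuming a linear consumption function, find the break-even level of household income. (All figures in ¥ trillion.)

Y = 2000

MPS = ΔS/ΔY = (547.5 − 202.5)/(5650 − 3350) = 345/2300 = 0.15
MPC = 1 − MPS = 0.85
From S(3350) = 202.5: −a + 0.15(3350) = 202.5, so a = 502.5 − 202.5 = 300
Break-even (S = 0): Y = a/MPS = 300/0.15 = 2000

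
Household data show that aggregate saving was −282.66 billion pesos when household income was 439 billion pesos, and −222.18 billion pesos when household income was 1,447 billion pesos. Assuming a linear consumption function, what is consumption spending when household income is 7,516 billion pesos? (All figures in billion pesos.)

MPS = ΔS/ΔY = (-222.18 − (-282.66))/(1447 − 439) = 60.48/1008 = 0.06
MPC = 1 − MPS = 0.94
Autonomous saving = -282.66 − 0.06(439) = -309, so a = 309
C = 309 + 0.94(7516) = 309 + 7065.04 = 7374.04

C = 7374.04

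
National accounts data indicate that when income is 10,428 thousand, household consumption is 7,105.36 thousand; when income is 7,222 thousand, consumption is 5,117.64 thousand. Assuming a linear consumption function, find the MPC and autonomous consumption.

MPC = 0.62; a = 640

MPC = ΔC/ΔY = (7105.36 − 5117.64)/(10428 − 7222) = 1987.72/3206 = 0.62
a = C − MPC·Y = 5117.64 − 0.62(7222) = 5117.64 − 4477.64 = 640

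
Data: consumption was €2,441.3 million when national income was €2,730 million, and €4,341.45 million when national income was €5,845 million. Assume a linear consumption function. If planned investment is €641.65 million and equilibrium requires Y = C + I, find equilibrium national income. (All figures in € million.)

Y = 3635

MPC = (4341.45 − 2441.3)/(5845 − 2730) = 1900.15/3115 = 0.61
a = 2441.3 − 0.61(2730) = 776
Equilibrium: Y = 776 + 0.61Y + 641.65
0.39Y = 1417.65, so Y = 1417.65/0.39 = 3635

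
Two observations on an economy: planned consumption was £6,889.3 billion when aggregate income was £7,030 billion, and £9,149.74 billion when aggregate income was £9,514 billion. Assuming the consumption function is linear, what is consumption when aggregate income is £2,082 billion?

C = 2386.62

MPC = (9149.74 − 6889.3)/(9514 − 7030) = 2260.44/2484 = 0.91
a = 6889.3 − 0.91(7030) = 6889.3 − 6397.3 = 492
C = 492 + 0.91(2082) = 492 + 1894.62 = 2386.62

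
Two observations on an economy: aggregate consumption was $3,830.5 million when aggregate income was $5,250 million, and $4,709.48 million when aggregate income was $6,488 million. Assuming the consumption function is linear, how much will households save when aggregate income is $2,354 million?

MPC = (4709.48 − 3830.5)/(6488 − 5250) = 878.98/1238 = 0.71
a = 3830.5 − 0.71(5250) = 3830.5 − 3727.5 = 103
C = 103 + 0.71(2354) = 1774.34
S = 2354 − 1774.34 = 579.66

S = 579.66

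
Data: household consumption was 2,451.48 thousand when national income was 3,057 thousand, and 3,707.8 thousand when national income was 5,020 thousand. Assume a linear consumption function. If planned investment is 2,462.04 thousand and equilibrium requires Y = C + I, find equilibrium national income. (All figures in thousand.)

MPC = (3707.8 − 2451.48)/(5020 − 3057) = 1256.32/1963 = 0.64
a = 2451.48 − 0.64(3057) = 495
Equilibrium: Y = 495 + 0.64Y + 2462.04
0.36Y = 2957.04, so Y = 2957.04/0.36 = 8214

Y = 8214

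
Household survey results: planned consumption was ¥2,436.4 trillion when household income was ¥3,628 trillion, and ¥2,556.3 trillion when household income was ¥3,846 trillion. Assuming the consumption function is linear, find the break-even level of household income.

MPC = (2556.3 − 2436.4)/(3846 − 3628) = 119.9/218 = 0.55
a = 2436.4 − 0.55(3628) = 2436.4 − 1995.4 = 441
Break-even: Y = a/(1−MPC) = 441/0.45 = 980

Y = 980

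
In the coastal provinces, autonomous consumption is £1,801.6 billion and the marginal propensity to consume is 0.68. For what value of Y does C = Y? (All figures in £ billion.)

At break-even, C = Y: 1801.6 + 0.68Y = Y
0.32Y = 1801.6, so Y = 1801.6/0.32 = 5630

Y = 5630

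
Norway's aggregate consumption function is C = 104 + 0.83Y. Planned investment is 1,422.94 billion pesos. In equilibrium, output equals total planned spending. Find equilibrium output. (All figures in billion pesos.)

Y = 8982

Y = C + I = 104 + 0.83Y + 1422.94
Y − 0.83Y = 1526.94
0.17Y = 1526.94, so Y = 1526.94/0.17 = 8982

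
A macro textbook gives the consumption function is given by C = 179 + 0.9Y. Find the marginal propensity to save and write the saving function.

MPS = 0.1; S = -179 + 0.1Y

MPS = 1 − MPC = 1 − 0.9 = 0.1
S = Y − C = -179 + 0.1Y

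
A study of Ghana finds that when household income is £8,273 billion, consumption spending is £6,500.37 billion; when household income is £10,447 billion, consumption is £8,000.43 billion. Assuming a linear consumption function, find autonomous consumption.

a = 792

MPC = ΔC/ΔY = (8000.43 − 6500.37)/(10447 − 8273) = 1500.06/2174 = 0.69
a = C − MPC·Y = 6500.37 − 0.69(8273) = 6500.37 − 5708.37 = 792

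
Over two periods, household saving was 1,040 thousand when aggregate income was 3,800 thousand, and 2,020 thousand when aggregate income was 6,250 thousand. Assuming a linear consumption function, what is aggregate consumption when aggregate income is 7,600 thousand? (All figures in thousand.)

MPS = ΔS/ΔY = (2020 − 1040)/(6250 − 3800) = 980/2450 = 0.4
MPC = 1 − MPS = 0.6
Autonomous saving = 1040 − 0.4(3800) = -480, so a = 480
C = 480 + 0.6(7600) = 480 + 4560 = 5040

C = 5040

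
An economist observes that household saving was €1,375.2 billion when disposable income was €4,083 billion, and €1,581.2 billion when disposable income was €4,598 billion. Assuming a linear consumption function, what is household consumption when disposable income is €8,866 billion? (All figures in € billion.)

MPS = ΔS/ΔY = (1581.2 − 1375.2)/(4598 − 4083) = 206/515 = 0.4
MPC = 1 − MPS = 0.6
Autonomous saving = 1375.2 − 0.4(4083) = -258, so a = 258
C = 258 + 0.6(8866) = 258 + 5319.6 = 5577.6

C = 5577.6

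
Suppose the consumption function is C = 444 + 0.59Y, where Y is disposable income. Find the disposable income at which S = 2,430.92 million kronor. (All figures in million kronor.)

S = Y − C = -444 + 0.41Y
-444 + 0.41Y = 2430.92, so 0.41Y = 2874.92 and Y = 7012

Y = 7012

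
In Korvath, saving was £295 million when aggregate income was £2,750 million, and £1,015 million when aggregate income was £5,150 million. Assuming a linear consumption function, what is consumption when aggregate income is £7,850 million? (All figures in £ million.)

MPS = ΔS/ΔY = (1015 − 295)/(5150 − 2750) = 720/2400 = 0.3
MPC = 1 − MPS = 0.7
Autonomous saving = 295 − 0.3(2750) = -530, so a = 530
C = 530 + 0.7(7850) = 530 + 5495 = 6025

C = 6025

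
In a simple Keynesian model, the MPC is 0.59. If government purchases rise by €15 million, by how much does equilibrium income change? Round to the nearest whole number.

The multiplier is 1/(1 − MPC) = 1/0.41.
ΔY = 15/0.41 = 36.59 ≈ 37

ΔY ≈ 37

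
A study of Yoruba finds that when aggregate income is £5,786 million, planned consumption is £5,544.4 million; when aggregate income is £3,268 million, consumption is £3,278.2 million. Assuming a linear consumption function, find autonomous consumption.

MPC = ΔC/ΔY = (5544.4 − 3278.2)/(5786 − 3268) = 2266.2/2518 = 0.9
a = C − MPC·Y = 3278.2 − 0.9(3268) = 3278.2 − 2941.2 = 337

a = 337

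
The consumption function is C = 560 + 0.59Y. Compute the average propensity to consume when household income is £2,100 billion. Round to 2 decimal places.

C = 560 + 0.59(2100) = 1799
APC = C/Y = 1799/2100 = 0.86

APC = 0.86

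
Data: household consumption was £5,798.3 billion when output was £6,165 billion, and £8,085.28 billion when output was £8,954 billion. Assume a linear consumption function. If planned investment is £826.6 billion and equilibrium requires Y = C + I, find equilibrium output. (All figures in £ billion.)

Y = 8720

MPC = (8085.28 − 5798.3)/(8954 − 6165) = 2286.98/2789 = 0.82
a = 5798.3 − 0.82(6165) = 743
Equilibrium: Y = 743 + 0.82Y + 826.6
0.18Y = 1569.6, so Y = 1569.6/0.18 = 8720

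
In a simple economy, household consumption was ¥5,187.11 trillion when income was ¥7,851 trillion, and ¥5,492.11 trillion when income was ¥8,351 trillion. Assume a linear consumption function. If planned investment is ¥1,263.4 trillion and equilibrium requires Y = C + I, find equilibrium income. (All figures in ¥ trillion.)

MPC = (5492.11 − 5187.11)/(8351 − 7851) = 305/500 = 0.61
a = 5187.11 − 0.61(7851) = 398
Equilibrium: Y = 398 + 0.61Y + 1263.4
0.39Y = 1661.4, so Y = 1661.4/0.39 = 4260

Y = 4260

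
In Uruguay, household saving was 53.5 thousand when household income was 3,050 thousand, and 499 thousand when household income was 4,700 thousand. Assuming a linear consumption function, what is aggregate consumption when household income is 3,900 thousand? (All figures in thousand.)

C = 3617

MPS = ΔS/ΔY = (499 − 53.5)/(4700 − 3050) = 445.5/1650 = 0.27
MPC = 1 − MPS = 0.73
Autonomous saving = 53.5 − 0.27(3050) = -770, so a = 770
C = 770 + 0.73(3900) = 770 + 2847 = 3617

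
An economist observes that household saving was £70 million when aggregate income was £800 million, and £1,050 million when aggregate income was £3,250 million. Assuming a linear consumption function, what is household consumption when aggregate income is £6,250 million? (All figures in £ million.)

MPS = ΔS/ΔY = (1050 − 70)/(3250 − 800) = 980/2450 = 0.4
MPC = 1 − MPS = 0.6
Autonomous saving = 70 − 0.4(800) = -250, so a = 250
C = 250 + 0.6(6250) = 250 + 3750 = 4000

C = 4000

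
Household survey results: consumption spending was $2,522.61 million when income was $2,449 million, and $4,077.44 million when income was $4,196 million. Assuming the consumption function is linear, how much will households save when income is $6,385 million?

S = 359.35

MPC = (4077.44 − 2522.61)/(4196 − 2449) = 1554.83/1747 = 0.89
a = 2522.61 − 0.89(2449) = 2522.61 − 2179.61 = 343
C = 343 + 0.89(6385) = 6025.65
S = 6385 − 6025.65 = 359.35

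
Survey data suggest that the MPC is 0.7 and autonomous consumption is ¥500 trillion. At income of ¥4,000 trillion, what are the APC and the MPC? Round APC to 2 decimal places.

MPC = 0.7 (the slope of the consumption function)
C = 500 + 0.7(4000) = 3300, so APC = 3300/4000 = 0.83

APC = 0.83; MPC = 0.7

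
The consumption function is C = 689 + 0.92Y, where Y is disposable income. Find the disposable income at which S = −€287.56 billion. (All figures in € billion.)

Y = 5018

S = Y − C = -689 + 0.08Y
-689 + 0.08Y = -287.56, so 0.08Y = 401.44 and Y = 5018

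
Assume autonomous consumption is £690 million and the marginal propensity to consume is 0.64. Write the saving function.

S = -690 + 0.36Y

S = Y − C = Y − (690 + 0.64Y) = -690 + (1 − 0.64)Y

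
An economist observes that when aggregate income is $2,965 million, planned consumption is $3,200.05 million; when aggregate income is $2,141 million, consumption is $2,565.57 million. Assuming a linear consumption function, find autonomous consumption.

a = 917

MPC = ΔC/ΔY = (3200.05 − 2565.57)/(2965 − 2141) = 634.48/824 = 0.77
a = C − MPC·Y = 2565.57 − 0.77(2141) = 2565.57 − 1648.57 = 917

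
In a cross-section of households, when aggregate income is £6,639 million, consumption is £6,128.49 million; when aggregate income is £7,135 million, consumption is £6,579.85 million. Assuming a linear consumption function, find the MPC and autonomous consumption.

MPC = ΔC/ΔY = (6579.85 − 6128.49)/(7135 − 6639) = 451.36/496 = 0.91
a = C − MPC·Y = 6128.49 − 0.91(6639) = 6128.49 − 6041.49 = 87

MPC = 0.91; a = 87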